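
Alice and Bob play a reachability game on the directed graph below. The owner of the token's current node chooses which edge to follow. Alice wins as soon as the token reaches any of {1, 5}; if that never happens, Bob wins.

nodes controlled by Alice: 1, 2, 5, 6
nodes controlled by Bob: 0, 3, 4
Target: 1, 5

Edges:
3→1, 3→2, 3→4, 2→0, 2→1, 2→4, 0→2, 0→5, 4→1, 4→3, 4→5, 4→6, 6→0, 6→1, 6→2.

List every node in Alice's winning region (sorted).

A0 = {1, 5}
A1: add {2, 6} — 2 (Alice) has 2→1; 6 (Alice) has 6→1.
A2: add {0} — 0 (Bob): all of {2, 5} already in.
A3 = A2; e.g. 3 (Bob) can still go to 4. Fixed point.
Alice's winning region = {0, 1, 2, 5, 6}.

0, 1, 2, 5, 6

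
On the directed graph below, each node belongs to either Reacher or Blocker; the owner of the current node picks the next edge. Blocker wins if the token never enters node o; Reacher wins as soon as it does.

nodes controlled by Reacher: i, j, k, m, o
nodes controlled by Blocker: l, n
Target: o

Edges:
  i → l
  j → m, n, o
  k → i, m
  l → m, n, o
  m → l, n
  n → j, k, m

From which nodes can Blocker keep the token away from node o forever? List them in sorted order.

A0 = {o}
A1: add {j} — j (Reacher) has j→o.
A2 = A1; e.g. i (Reacher) has no edge into A1. Fixed point.
Reacher's attractor = {j, o}; Blocker avoids the target exactly from the complement.

i, k, l, m, n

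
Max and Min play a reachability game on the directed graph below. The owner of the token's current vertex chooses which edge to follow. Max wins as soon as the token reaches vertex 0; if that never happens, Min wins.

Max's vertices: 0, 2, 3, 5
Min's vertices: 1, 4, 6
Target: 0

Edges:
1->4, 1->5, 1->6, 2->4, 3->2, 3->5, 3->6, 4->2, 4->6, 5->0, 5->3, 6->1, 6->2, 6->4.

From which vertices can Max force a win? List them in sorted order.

0, 3, 5

A0 = {0}
A1: add {5} — 5 (Max) has 5→0.
A2: add {3} — 3 (Max) has 3→5.
A3 = A2; e.g. 1 (Min) can still go to 4. Fixed point.
Max's winning region = {0, 3, 5}.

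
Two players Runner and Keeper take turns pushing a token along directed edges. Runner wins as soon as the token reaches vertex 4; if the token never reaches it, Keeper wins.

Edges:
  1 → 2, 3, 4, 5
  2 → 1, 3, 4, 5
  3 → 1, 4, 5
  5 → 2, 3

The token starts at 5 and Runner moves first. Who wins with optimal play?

Track states (vertex, player-to-move).
A0 = {(4,Runner), (4,Keeper)}
A1: add {(1,Runner), (2,Runner), (3,Runner)}.
A2: add {(5,Keeper)}.
A3 = A2; e.g. (1,Keeper) stays out. (5,Runner) never enters ⇒ Keeper avoids the target.

Keeper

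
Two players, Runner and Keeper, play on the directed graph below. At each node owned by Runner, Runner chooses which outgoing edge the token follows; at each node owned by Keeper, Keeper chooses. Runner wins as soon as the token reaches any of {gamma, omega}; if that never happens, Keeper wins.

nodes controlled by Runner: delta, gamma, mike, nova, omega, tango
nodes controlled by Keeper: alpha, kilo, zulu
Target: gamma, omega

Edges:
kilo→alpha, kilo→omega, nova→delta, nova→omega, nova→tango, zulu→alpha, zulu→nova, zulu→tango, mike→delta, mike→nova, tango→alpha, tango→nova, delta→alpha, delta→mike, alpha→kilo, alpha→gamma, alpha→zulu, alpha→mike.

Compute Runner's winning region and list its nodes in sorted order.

delta, gamma, mike, nova, omega, tango

A0 = {gamma, omega}
A1: add {nova} — nova (Runner) has nova→omega.
A2: add {mike, tango} — tango (Runner) has tango→nova; mike (Runner) has mike→nova.
A3: add {delta} — delta (Runner) has delta→mike.
A4 = A3; e.g. alpha (Keeper) can still go to kilo. Fixed point.
Runner's winning region = {delta, gamma, mike, nova, omega, tango}.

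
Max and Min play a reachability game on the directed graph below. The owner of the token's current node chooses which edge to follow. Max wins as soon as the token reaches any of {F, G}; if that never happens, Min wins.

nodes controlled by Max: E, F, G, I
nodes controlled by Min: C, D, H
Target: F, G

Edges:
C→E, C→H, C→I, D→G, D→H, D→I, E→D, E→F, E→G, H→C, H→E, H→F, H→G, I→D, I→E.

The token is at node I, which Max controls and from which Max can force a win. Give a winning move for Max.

A0 = {F, G}
A1: add {E} — E (Max) has E→F.
A2: add {I} — I (Max) has I→E.
A3 = A2; e.g. C (Min) can still go to H. Fixed point.
From I, successor E is in the attractor (rank 1); the other successor D is not.

E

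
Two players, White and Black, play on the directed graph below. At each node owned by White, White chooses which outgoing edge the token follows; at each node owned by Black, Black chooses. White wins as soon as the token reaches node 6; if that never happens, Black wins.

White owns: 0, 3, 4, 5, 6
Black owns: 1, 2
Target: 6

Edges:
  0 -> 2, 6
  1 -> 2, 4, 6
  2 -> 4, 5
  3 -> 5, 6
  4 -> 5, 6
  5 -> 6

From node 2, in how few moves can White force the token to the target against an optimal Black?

2

A0 = {6}
A1: add {0, 3, 4, 5} — 0 (White) has 0→6; 3 (White) has 3→6; 4 (White) has 4→6; 5 (White) has 5→6.
A2: add {2} — 2 (Black): all of {4, 5} already in.
2 enters the attractor at level 2, so White can force the target in 2 moves from there.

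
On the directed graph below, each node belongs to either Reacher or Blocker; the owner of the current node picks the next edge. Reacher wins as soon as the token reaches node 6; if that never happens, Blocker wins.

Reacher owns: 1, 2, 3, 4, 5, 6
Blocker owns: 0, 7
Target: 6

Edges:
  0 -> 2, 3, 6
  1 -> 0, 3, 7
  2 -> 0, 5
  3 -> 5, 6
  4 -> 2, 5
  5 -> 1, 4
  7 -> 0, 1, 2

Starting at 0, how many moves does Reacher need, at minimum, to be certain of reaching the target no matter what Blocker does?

5

A0 = {6}
A1: add {3} — 3 (Reacher) has 3→6.
A2: add {1} — 1 (Reacher) has 1→3.
A3: add {5} — 5 (Reacher) has 5→1.
A4: add {2, 4} — 2 (Reacher) has 2→5; 4 (Reacher) has 4→5.
A5: add {0} — 0 (Blocker): all of {2, 3, 6} already in.
0 enters the attractor at level 5, so Reacher can force the target in 5 moves from there.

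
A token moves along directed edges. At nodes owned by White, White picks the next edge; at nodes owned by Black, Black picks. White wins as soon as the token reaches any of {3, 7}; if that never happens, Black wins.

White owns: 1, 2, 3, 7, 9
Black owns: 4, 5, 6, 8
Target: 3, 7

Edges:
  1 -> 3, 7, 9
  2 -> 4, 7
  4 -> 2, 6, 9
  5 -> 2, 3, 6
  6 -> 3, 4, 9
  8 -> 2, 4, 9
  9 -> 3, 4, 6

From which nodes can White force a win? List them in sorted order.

1, 2, 3, 7, 9

A0 = {3, 7}
A1: add {1, 2, 9} — 1 (White) has 1→3; 2 (White) has 2→7; 9 (White) has 9→3.
A2 = A1; e.g. 4 (Black) can still go to 6. Fixed point.
White's winning region = {1, 2, 3, 7, 9}.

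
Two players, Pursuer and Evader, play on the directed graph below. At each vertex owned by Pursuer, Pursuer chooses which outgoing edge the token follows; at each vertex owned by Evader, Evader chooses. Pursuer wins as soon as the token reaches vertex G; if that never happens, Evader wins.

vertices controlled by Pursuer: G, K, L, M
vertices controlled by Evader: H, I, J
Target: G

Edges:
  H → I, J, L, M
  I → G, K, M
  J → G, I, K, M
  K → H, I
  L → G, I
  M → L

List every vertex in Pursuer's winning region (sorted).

G, L, M

A0 = {G}
A1: add {L} — L (Pursuer) has L→G.
A2: add {M} — M (Pursuer) has M→L.
A3 = A2; e.g. H (Evader) can still go to I. Fixed point.
Pursuer's winning region = {G, L, M}.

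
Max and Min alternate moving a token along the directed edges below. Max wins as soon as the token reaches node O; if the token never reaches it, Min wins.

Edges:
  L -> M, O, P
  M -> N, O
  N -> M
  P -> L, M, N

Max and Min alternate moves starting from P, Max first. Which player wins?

Track states (vertex, player-to-move).
A0 = {(O,Max), (O,Min)}
A1: add {(L,Max), (M,Max)}.
A2: add {(N,Min)}.
A3: add {(P,Max)}.
(P,Max) ∈ A3 ⇒ Max forces the target.

Max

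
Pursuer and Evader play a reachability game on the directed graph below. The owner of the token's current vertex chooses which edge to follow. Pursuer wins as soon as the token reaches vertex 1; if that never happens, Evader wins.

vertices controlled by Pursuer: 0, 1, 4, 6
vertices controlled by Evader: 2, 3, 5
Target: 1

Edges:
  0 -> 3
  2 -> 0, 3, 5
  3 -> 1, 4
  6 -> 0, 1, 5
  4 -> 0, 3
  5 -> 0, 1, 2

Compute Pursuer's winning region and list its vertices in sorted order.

A0 = {1}
A1: add {6} — 6 (Pursuer) has 6→1.
A2 = A1; e.g. 0 (Pursuer) has no edge into A1. Fixed point.
Pursuer's winning region = {1, 6}.

1, 6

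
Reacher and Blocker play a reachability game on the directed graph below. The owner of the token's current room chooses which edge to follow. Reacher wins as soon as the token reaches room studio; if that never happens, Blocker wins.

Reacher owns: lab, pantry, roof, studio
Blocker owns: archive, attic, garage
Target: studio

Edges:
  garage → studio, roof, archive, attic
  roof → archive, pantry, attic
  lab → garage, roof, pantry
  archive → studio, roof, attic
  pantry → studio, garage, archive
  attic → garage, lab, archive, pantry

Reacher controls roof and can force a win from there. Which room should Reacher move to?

A0 = {studio}
A1: add {pantry} — pantry (Reacher) has pantry→studio.
A2: add {lab, roof} — roof (Reacher) has roof→pantry; lab (Reacher) has lab→pantry.
A3 = A2; e.g. garage (Blocker) can still go to archive. Fixed point.
From roof, successor pantry is in the attractor (rank 1); the other successors archive, attic are not.

pantry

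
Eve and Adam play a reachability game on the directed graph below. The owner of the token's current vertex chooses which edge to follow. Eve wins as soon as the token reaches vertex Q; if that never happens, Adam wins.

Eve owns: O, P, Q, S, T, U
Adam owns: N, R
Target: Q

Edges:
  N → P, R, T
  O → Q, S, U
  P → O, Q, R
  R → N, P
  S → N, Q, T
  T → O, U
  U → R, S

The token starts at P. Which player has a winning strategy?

A0 = {Q}
A1: add {O, P, S} — O (Eve) has O→Q; P (Eve) has P→Q; S (Eve) has S→Q.
P ∈ A1, so Eve can force the target.

Eve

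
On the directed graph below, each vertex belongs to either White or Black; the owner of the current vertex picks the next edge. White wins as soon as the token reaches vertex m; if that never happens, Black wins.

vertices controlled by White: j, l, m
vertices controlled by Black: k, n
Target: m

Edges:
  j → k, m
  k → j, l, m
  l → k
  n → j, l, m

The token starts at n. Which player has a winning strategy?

A0 = {m}
A1: add {j} — j (White) has j→m.
A2 = A1; e.g. k (Black) can still go to l. Fixed point.
n never enters the attractor, so Black can avoid the target forever.

Black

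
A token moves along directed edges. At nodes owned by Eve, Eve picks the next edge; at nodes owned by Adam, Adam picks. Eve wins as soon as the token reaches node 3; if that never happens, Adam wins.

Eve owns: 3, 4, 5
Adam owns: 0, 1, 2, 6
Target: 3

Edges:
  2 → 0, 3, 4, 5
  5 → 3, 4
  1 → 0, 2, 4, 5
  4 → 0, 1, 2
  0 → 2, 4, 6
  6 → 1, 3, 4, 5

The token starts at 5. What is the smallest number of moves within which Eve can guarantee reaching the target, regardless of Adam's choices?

1

A0 = {3}
A1: add {5} — 5 (Eve) has 5→3.
A2 = A1; e.g. 0 (Adam) can still go to 2. Fixed point.
5 enters the attractor at level 1, so Eve can force the target in 1 move from there.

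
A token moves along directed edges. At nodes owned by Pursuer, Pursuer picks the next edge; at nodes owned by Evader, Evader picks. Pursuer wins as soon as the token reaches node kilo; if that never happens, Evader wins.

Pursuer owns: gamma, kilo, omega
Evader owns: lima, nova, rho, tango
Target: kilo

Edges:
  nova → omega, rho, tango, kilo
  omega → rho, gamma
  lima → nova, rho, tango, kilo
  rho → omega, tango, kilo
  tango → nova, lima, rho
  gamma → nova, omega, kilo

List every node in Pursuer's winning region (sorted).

A0 = {kilo}
A1: add {gamma} — gamma (Pursuer) has gamma→kilo.
A2: add {omega} — omega (Pursuer) has omega→gamma.
A3 = A2; e.g. nova (Evader) can still go to rho. Fixed point.
Pursuer's winning region = {gamma, kilo, omega}.

gamma, kilo, omega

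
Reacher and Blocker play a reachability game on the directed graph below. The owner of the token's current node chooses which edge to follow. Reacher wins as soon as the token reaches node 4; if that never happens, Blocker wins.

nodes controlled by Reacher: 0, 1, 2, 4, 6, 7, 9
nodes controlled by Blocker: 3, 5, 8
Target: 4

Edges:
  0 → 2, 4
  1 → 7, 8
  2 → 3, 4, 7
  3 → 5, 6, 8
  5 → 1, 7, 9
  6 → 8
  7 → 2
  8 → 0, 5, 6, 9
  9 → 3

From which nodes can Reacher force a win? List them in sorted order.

A0 = {4}
A1: add {0, 2} — 0 (Reacher) has 0→4; 2 (Reacher) has 2→4.
A2: add {7} — 7 (Reacher) has 7→2.
A3: add {1} — 1 (Reacher) has 1→7.
A4 = A3; e.g. 3 (Blocker) can still go to 5. Fixed point.
Reacher's winning region = {0, 1, 2, 4, 7}.

0, 1, 2, 4, 7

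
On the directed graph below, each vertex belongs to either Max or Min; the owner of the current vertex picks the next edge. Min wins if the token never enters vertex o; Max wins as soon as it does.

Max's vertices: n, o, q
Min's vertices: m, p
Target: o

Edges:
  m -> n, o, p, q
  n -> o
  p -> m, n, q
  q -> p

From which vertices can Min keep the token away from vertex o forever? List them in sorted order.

A0 = {o}
A1: add {n} — n (Max) has n→o.
A2 = A1; e.g. m (Min) can still go to p. Fixed point.
Max's attractor = {n, o}; Min avoids the target exactly from the complement.

m, p, q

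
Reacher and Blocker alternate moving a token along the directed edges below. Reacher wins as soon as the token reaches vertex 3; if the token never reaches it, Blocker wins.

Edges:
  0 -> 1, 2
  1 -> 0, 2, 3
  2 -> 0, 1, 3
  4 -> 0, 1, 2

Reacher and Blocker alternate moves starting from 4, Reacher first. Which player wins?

Reacher

Track states (vertex, player-to-move).
A0 = {(3,Reacher), (3,Blocker)}
A1: add {(1,Reacher), (2,Reacher)}.
A2: add {(0,Blocker)}.
A3: add {(4,Reacher)}.
(4,Reacher) ∈ A3 ⇒ Reacher forces the target.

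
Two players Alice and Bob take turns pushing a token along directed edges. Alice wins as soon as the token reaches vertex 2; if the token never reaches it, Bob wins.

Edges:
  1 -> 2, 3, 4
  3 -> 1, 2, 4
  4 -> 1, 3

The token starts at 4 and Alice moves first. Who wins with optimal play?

Bob

Track states (vertex, player-to-move).
A0 = {(2,Alice), (2,Bob)}
A1: add {(1,Alice), (3,Alice)}.
A2: add {(4,Bob)}.
A3 = A2; e.g. (1,Bob) stays out. (4,Alice) never enters ⇒ Bob avoids the target.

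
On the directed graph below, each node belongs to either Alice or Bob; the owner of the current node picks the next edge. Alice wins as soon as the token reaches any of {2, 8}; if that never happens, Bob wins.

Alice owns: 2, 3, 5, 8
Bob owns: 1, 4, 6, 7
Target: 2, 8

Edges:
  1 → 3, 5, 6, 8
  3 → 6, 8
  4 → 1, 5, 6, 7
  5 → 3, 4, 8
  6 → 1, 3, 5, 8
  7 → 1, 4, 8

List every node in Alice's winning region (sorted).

A0 = {2, 8}
A1: add {3, 5} — 3 (Alice) has 3→8; 5 (Alice) has 5→8.
A2 = A1; e.g. 1 (Bob) can still go to 6. Fixed point.
Alice's winning region = {2, 3, 5, 8}.

2, 3, 5, 8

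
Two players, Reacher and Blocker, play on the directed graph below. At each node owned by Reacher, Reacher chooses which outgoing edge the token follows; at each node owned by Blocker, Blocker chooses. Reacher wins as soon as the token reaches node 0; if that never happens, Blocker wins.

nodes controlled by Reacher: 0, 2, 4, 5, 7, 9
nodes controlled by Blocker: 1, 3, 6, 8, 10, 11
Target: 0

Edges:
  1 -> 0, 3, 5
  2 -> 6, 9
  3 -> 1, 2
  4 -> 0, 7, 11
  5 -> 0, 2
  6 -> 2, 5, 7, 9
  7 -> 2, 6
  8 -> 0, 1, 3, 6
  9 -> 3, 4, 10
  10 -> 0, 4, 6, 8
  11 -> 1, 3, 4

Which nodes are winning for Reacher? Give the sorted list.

0, 2, 4, 5, 6, 7, 9

A0 = {0}
A1: add {4, 5} — 4 (Reacher) has 4→0; 5 (Reacher) has 5→0.
A2: add {9} — 9 (Reacher) has 9→4.
A3: add {2} — 2 (Reacher) has 2→9.
A4: add {7} — 7 (Reacher) has 7→2.
A5: add {6} — 6 (Blocker): all of {2, 5, 7, 9} already in.
A6 = A5; e.g. 1 (Blocker) can still go to 3. Fixed point.
Reacher's winning region = {0, 2, 4, 5, 6, 7, 9}.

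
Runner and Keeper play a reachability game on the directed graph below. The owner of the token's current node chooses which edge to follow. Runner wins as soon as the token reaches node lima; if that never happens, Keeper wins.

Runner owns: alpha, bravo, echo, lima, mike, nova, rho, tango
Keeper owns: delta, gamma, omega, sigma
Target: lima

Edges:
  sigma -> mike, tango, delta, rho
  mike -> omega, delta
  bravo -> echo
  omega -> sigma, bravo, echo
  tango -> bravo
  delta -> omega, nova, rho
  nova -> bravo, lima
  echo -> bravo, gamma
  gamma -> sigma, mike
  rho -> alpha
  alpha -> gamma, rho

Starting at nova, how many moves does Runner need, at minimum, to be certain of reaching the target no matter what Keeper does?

1

A0 = {lima}
A1: add {nova} — nova (Runner) has nova→lima.
A2 = A1; e.g. sigma (Keeper) can still go to mike. Fixed point.
nova enters the attractor at level 1, so Runner can force the target in 1 move from there.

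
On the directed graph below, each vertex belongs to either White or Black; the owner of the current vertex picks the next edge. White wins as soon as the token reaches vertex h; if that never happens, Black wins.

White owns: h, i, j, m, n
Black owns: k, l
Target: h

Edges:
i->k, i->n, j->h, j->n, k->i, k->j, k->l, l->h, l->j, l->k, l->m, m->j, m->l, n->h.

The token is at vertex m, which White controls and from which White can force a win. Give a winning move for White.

j

A0 = {h}
A1: add {j, n} — j (White) has j→h; n (White) has n→h.
A2: add {i, m} — i (White) has i→n; m (White) has m→j.
A3 = A2; e.g. k (Black) can still go to l. Fixed point.
From m, successor j is in the attractor (rank 1); the other successor l is not.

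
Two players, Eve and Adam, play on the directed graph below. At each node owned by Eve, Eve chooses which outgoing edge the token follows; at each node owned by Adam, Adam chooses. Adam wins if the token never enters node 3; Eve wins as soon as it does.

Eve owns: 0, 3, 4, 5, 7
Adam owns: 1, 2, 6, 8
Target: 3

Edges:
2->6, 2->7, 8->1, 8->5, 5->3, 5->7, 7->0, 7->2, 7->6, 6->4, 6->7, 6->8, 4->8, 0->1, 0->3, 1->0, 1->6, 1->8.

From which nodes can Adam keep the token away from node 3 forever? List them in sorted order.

1, 2, 4, 6, 8

A0 = {3}
A1: add {0, 5} — 0 (Eve) has 0→3; 5 (Eve) has 5→3.
A2: add {7} — 7 (Eve) has 7→0.
A3 = A2; e.g. 1 (Adam) can still go to 6. Fixed point.
Eve's attractor = {0, 3, 5, 7}; Adam avoids the target exactly from the complement.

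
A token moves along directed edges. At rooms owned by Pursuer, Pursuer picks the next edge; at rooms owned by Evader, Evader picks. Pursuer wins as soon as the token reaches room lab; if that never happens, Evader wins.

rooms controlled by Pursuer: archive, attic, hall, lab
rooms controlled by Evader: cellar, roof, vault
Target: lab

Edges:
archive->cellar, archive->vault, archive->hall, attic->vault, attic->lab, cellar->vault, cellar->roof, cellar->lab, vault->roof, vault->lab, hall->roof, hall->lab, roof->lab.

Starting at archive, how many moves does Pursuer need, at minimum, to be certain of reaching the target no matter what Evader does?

2

A0 = {lab}
A1: add {attic, hall, roof} — attic (Pursuer) has attic→lab; hall (Pursuer) has hall→lab; roof (Evader): all of {lab} already in.
A2: add {archive, vault} — archive (Pursuer) has archive→hall; vault (Evader): all of {roof, lab} already in.
archive enters the attractor at level 2, so Pursuer can force the target in 2 moves from there.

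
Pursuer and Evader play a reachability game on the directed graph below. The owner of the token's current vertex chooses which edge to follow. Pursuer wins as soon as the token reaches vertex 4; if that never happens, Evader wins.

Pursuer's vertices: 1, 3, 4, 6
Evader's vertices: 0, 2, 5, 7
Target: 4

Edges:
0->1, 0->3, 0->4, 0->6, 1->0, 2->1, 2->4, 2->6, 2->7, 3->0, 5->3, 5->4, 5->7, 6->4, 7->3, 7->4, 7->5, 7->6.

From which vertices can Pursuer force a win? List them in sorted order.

4, 6

A0 = {4}
A1: add {6} — 6 (Pursuer) has 6→4.
A2 = A1; e.g. 0 (Evader) can still go to 1. Fixed point.
Pursuer's winning region = {4, 6}.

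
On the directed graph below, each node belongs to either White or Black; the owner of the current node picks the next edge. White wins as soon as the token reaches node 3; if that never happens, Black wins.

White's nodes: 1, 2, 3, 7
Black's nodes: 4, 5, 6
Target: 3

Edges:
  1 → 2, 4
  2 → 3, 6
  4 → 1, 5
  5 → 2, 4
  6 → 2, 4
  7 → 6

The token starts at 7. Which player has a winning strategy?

Black

A0 = {3}
A1: add {2} — 2 (White) has 2→3.
A2: add {1} — 1 (White) has 1→2.
A3 = A2; e.g. 4 (Black) can still go to 5. Fixed point.
7 never enters the attractor, so Black can avoid the target forever.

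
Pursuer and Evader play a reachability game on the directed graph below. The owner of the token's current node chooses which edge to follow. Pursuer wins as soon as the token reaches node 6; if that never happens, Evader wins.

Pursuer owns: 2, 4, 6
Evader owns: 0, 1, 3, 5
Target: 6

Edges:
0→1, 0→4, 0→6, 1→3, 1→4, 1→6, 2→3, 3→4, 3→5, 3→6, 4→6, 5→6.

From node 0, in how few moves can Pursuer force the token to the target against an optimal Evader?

A0 = {6}
A1: add {4, 5} — 4 (Pursuer) has 4→6; 5 (Evader): all of {6} already in.
A2: add {3} — 3 (Evader): all of {4, 5, 6} already in.
A3: add {1, 2} — 1 (Evader): all of {3, 4, 6} already in; 2 (Pursuer) has 2→3.
A4: add {0} — 0 (Evader): all of {1, 4, 6} already in.
A4 = all vertices. Fixed point.
0 enters the attractor at level 4, so Pursuer can force the target in 4 moves from there.

4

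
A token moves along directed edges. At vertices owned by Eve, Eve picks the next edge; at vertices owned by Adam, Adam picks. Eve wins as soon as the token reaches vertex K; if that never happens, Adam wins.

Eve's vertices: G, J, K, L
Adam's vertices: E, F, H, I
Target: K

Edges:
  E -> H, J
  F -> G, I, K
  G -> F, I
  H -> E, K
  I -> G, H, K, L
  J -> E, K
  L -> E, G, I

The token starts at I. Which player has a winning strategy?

Adam

A0 = {K}
A1: add {J} — J (Eve) has J→K.
A2 = A1; e.g. E (Adam) can still go to H. Fixed point.
I never enters the attractor, so Adam can avoid the target forever.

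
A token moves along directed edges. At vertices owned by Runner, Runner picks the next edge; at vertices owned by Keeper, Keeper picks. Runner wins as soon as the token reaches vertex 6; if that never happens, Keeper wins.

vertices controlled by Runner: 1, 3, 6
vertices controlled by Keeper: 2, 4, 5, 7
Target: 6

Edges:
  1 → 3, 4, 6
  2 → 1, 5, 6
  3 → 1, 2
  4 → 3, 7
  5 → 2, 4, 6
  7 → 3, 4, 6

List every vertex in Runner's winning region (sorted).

A0 = {6}
A1: add {1} — 1 (Runner) has 1→6.
A2: add {3} — 3 (Runner) has 3→1.
A3 = A2; e.g. 2 (Keeper) can still go to 5. Fixed point.
Runner's winning region = {1, 3, 6}.

1, 3, 6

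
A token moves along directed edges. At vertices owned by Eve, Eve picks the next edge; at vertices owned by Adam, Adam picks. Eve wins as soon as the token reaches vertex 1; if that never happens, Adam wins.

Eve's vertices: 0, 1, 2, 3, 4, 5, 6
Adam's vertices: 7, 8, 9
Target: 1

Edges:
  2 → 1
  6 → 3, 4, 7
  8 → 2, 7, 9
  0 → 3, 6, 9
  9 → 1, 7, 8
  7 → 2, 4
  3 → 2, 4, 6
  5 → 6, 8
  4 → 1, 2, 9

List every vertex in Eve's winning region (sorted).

A0 = {1}
A1: add {2, 4} — 2 (Eve) has 2→1; 4 (Eve) has 4→1.
A2: add {3, 6, 7} — 3 (Eve) has 3→2; 6 (Eve) has 6→4; 7 (Adam): all of {2, 4} already in.
A3: add {0, 5} — 0 (Eve) has 0→3; 5 (Eve) has 5→6.
A4 = A3; e.g. 8 (Adam) can still go to 9. Fixed point.
Eve's winning region = {0, 1, 2, 3, 4, 5, 6, 7}.

0, 1, 2, 3, 4, 5, 6, 7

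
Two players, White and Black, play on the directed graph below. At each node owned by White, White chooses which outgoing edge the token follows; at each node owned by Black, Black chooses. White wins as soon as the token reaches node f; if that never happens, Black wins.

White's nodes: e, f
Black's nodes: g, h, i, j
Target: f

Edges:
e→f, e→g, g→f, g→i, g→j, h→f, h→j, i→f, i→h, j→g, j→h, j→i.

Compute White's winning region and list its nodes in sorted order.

A0 = {f}
A1: add {e} — e (White) has e→f.
A2 = A1; e.g. g (Black) can still go to i. Fixed point.
White's winning region = {e, f}.

e, f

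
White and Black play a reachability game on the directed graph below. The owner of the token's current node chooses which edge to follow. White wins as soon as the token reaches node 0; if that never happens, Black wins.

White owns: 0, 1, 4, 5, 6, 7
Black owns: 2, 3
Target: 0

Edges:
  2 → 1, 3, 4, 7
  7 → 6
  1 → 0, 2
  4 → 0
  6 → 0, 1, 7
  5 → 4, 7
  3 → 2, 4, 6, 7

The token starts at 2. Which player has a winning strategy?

Black

A0 = {0}
A1: add {1, 4, 6} — 1 (White) has 1→0; 4 (White) has 4→0; 6 (White) has 6→0.
A2: add {5, 7} — 5 (White) has 5→4; 7 (White) has 7→6.
A3 = A2; e.g. 2 (Black) can still go to 3. Fixed point.
2 never enters the attractor, so Black can avoid the target forever.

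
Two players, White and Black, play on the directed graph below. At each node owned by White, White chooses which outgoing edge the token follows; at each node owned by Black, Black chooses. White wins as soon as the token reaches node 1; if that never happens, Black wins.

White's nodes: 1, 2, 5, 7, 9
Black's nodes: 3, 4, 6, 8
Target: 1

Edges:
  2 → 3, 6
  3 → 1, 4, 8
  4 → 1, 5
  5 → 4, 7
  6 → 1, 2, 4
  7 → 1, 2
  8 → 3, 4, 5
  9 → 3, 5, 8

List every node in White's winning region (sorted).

A0 = {1}
A1: add {7} — 7 (White) has 7→1.
A2: add {5} — 5 (White) has 5→7.
A3: add {4, 9} — 4 (Black): all of {1, 5} already in; 9 (White) has 9→5.
A4 = A3; e.g. 2 (White) has no edge into A3. Fixed point.
White's winning region = {1, 4, 5, 7, 9}.

1, 4, 5, 7, 9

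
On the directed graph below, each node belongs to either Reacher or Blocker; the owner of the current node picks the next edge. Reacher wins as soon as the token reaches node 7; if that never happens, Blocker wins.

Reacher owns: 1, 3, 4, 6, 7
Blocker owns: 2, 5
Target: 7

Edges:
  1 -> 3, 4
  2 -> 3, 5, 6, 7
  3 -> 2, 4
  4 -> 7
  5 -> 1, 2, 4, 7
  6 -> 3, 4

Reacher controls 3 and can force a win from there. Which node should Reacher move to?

4

A0 = {7}
A1: add {4} — 4 (Reacher) has 4→7.
A2: add {1, 3, 6} — 1 (Reacher) has 1→4; 3 (Reacher) has 3→4; 6 (Reacher) has 6→4.
A3 = A2; e.g. 2 (Blocker) can still go to 5. Fixed point.
From 3, successor 4 is in the attractor (rank 1); the other successor 2 is not.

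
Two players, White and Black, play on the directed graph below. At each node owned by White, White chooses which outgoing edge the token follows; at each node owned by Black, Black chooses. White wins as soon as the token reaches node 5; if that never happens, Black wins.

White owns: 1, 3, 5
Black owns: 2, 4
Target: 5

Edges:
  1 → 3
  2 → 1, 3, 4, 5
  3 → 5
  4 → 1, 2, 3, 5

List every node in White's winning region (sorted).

A0 = {5}
A1: add {3} — 3 (White) has 3→5.
A2: add {1} — 1 (White) has 1→3.
A3 = A2; e.g. 2 (Black) can still go to 4. Fixed point.
White's winning region = {1, 3, 5}.

1, 3, 5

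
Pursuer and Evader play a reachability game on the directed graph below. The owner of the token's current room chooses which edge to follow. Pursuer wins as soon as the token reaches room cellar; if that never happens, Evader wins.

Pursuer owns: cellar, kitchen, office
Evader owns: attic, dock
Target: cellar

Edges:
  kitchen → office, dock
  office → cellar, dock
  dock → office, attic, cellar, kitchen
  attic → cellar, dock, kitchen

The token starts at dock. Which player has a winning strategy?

A0 = {cellar}
A1: add {office} — office (Pursuer) has office→cellar.
A2: add {kitchen} — kitchen (Pursuer) has kitchen→office.
A3 = A2; e.g. attic (Evader) can still go to dock. Fixed point.
dock never enters the attractor, so Evader can avoid the target forever.

Evader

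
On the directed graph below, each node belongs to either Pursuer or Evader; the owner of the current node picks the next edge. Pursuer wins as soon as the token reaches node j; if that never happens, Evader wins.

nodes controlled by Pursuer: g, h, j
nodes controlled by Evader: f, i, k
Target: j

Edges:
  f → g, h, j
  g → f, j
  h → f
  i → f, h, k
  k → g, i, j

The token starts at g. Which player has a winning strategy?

A0 = {j}
A1: add {g} — g (Pursuer) has g→j.
A2 = A1; e.g. f (Evader) can still go to h. Fixed point.
g ∈ A1, so Pursuer can force the target.

Pursuer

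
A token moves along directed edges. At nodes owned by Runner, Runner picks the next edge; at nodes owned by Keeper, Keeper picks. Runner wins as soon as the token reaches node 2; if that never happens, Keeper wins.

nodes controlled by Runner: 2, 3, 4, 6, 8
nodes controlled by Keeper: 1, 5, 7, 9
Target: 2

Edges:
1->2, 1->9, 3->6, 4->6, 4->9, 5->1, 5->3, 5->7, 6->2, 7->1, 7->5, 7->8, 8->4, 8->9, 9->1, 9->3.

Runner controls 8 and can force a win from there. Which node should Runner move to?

4

A0 = {2}
A1: add {6} — 6 (Runner) has 6→2.
A2: add {3, 4} — 3 (Runner) has 3→6; 4 (Runner) has 4→6.
A3: add {8} — 8 (Runner) has 8→4.
A4 = A3; e.g. 1 (Keeper) can still go to 9. Fixed point.
From 8, successor 4 is in the attractor (rank 2); the other successor 9 is not.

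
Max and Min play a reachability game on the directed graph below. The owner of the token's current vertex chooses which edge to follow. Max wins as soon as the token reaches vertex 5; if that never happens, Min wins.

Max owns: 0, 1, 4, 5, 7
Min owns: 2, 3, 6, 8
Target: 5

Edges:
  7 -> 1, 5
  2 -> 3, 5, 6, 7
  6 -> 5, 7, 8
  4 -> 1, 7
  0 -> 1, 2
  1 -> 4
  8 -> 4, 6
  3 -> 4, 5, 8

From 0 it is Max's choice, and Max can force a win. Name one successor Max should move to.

A0 = {5}
A1: add {7} — 7 (Max) has 7→5.
A2: add {4} — 4 (Max) has 4→7.
A3: add {1} — 1 (Max) has 1→4.
A4: add {0} — 0 (Max) has 0→1.
A5 = A4; e.g. 2 (Min) can still go to 3. Fixed point.
From 0, successor 1 is in the attractor (rank 3); the other successor 2 is not.

1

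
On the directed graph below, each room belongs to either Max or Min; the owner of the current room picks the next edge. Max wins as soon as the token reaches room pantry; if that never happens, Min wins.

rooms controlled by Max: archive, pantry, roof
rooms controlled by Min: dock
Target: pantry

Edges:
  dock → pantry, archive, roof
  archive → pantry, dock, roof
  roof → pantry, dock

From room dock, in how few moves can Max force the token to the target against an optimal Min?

A0 = {pantry}
A1: add {archive, roof} — archive (Max) has archive→pantry; roof (Max) has roof→pantry.
A2: add {dock} — dock (Min): all of {pantry, archive, roof} already in.
A2 = all vertices. Fixed point.
dock enters the attractor at level 2, so Max can force the target in 2 moves from there.

2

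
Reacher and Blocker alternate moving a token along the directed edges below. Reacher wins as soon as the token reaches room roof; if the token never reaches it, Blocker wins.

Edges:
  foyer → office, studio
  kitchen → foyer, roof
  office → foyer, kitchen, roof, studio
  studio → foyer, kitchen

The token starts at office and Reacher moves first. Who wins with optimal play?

Reacher

Track states (vertex, player-to-move).
A0 = {(roof,Reacher), (roof,Blocker)}
A1: add {(kitchen,Reacher), (office,Reacher)}.
(office,Reacher) ∈ A1 ⇒ Reacher forces the target.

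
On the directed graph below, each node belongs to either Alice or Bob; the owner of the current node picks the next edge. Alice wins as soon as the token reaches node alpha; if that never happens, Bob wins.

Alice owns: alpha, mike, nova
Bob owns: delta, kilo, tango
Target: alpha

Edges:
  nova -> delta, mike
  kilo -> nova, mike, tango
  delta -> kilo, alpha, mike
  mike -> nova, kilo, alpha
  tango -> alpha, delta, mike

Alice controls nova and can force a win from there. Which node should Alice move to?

A0 = {alpha}
A1: add {mike} — mike (Alice) has mike→alpha.
A2: add {nova} — nova (Alice) has nova→mike.
A3 = A2; e.g. kilo (Bob) can still go to tango. Fixed point.
From nova, successor mike is in the attractor (rank 1); the other successor delta is not.

mike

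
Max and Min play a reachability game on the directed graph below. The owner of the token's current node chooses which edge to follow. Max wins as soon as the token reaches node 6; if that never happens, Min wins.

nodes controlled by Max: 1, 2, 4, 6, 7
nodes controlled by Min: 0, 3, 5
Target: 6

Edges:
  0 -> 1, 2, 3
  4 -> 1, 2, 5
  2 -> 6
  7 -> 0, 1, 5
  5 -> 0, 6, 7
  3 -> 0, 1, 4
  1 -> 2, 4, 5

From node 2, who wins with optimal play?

A0 = {6}
A1: add {2} — 2 (Max) has 2→6.
2 ∈ A1, so Max can force the target.

Max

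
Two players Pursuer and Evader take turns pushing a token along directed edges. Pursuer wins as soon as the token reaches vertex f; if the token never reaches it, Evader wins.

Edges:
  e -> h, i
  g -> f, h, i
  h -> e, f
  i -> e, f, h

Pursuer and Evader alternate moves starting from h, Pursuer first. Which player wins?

Pursuer

Track states (vertex, player-to-move).
A0 = {(f,Pursuer), (f,Evader)}
A1: add {(g,Pursuer), (h,Pursuer), (i,Pursuer)}.
(h,Pursuer) ∈ A1 ⇒ Pursuer forces the target.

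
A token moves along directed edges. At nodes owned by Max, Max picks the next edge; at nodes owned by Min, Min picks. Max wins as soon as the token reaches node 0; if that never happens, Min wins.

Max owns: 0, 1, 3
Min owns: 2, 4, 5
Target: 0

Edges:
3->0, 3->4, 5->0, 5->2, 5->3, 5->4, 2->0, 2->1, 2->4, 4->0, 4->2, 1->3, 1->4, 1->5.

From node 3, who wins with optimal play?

Max

A0 = {0}
A1: add {3} — 3 (Max) has 3→0.
3 ∈ A1, so Max can force the target.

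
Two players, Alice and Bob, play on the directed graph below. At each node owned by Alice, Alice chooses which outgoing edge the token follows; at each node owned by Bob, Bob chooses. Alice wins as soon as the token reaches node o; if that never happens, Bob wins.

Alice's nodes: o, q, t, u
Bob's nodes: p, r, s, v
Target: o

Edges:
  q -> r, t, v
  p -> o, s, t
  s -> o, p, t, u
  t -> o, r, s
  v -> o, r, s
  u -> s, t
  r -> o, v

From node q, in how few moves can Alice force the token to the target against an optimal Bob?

A0 = {o}
A1: add {t} — t (Alice) has t→o.
A2: add {q, u} — q (Alice) has q→t; u (Alice) has u→t.
A3 = A2; e.g. p (Bob) can still go to s. Fixed point.
q enters the attractor at level 2, so Alice can force the target in 2 moves from there.

2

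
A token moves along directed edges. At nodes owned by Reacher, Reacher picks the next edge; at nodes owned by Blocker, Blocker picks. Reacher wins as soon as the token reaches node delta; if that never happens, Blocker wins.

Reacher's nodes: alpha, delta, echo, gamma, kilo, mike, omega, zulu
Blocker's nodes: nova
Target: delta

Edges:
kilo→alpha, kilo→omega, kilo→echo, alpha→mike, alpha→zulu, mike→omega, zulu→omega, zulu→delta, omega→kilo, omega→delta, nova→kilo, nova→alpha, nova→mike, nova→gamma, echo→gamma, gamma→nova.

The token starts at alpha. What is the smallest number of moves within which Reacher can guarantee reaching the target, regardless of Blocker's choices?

2

A0 = {delta}
A1: add {omega, zulu} — zulu (Reacher) has zulu→delta; omega (Reacher) has omega→delta.
A2: add {alpha, kilo, mike} — kilo (Reacher) has kilo→omega; alpha (Reacher) has alpha→zulu; mike (Reacher) has mike→omega.
A3 = A2; e.g. nova (Blocker) can still go to gamma. Fixed point.
alpha enters the attractor at level 2, so Reacher can force the target in 2 moves from there.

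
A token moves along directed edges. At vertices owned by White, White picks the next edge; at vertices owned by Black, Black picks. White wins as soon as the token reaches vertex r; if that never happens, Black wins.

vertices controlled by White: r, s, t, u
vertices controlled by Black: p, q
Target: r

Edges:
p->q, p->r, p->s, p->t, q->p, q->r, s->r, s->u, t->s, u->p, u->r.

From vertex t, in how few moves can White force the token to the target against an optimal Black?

2

A0 = {r}
A1: add {s, u} — s (White) has s→r; u (White) has u→r.
A2: add {t} — t (White) has t→s.
A3 = A2; e.g. p (Black) can still go to q. Fixed point.
t enters the attractor at level 2, so White can force the target in 2 moves from there.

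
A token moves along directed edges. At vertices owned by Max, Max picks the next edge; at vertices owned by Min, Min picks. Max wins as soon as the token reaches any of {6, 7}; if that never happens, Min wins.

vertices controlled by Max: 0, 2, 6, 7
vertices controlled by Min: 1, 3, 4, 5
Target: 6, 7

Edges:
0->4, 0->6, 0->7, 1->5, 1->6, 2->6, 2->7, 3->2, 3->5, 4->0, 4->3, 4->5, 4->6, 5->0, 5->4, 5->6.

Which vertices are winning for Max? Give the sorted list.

A0 = {6, 7}
A1: add {0, 2} — 0 (Max) has 0→6; 2 (Max) has 2→6.
A2 = A1; e.g. 1 (Min) can still go to 5. Fixed point.
Max's winning region = {0, 2, 6, 7}.

0, 2, 6, 7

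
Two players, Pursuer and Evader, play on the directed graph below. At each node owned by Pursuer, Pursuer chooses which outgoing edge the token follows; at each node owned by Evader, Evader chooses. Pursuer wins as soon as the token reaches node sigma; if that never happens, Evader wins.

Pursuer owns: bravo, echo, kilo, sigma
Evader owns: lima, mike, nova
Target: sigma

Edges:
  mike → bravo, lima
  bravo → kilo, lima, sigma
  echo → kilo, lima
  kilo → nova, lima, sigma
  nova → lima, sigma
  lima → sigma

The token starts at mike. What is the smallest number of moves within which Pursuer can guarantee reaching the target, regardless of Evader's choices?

2

A0 = {sigma}
A1: add {bravo, kilo, lima} — bravo (Pursuer) has bravo→sigma; kilo (Pursuer) has kilo→sigma; lima (Evader): all of {sigma} already in.
A2: add {echo, mike, nova} — mike (Evader): all of {bravo, lima} already in; echo (Pursuer) has echo→kilo; nova (Evader): all of {lima, sigma} already in.
A2 = all vertices. Fixed point.
mike enters the attractor at level 2, so Pursuer can force the target in 2 moves from there.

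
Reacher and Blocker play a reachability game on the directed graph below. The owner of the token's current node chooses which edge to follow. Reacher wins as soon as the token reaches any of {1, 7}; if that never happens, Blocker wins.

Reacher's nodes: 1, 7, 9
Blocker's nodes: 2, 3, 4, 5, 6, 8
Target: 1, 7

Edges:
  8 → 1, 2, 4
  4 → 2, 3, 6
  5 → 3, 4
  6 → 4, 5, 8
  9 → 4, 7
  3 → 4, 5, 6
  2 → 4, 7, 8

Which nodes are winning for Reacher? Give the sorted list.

1, 7, 9

A0 = {1, 7}
A1: add {9} — 9 (Reacher) has 9→7.
A2 = A1; e.g. 2 (Blocker) can still go to 4. Fixed point.
Reacher's winning region = {1, 7, 9}.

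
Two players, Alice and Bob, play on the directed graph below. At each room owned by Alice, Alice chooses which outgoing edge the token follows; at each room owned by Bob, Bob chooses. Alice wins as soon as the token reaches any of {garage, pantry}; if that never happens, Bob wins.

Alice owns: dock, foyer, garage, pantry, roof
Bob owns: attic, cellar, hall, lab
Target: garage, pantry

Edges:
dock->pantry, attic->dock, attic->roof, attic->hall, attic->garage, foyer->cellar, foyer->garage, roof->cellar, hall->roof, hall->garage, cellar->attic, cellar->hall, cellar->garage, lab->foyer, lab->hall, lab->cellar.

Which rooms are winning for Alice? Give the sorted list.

dock, foyer, garage, pantry

A0 = {garage, pantry}
A1: add {dock, foyer} — dock (Alice) has dock→pantry; foyer (Alice) has foyer→garage.
A2 = A1; e.g. attic (Bob) can still go to roof. Fixed point.
Alice's winning region = {dock, foyer, garage, pantry}.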